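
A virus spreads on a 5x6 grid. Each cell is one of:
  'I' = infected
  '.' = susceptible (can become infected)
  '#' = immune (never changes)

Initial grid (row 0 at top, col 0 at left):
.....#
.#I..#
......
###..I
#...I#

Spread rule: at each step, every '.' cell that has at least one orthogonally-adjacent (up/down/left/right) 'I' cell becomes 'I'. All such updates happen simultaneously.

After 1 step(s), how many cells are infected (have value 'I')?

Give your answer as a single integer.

Answer: 9

Derivation:
Step 0 (initial): 3 infected
Step 1: +6 new -> 9 infected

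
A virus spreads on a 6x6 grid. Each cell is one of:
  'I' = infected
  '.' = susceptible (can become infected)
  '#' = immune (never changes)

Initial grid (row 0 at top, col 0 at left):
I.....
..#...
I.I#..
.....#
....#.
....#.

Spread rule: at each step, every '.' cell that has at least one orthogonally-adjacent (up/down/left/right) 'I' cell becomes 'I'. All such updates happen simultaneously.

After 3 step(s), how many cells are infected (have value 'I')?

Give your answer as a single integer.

Answer: 20

Derivation:
Step 0 (initial): 3 infected
Step 1: +5 new -> 8 infected
Step 2: +6 new -> 14 infected
Step 3: +6 new -> 20 infected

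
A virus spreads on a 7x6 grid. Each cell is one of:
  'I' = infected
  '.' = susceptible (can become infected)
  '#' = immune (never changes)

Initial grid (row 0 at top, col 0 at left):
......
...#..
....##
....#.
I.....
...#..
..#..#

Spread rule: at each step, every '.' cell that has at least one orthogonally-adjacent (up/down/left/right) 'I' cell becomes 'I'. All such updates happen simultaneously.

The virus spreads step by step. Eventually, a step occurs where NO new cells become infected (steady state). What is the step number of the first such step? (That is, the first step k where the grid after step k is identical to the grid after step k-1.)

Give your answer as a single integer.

Step 0 (initial): 1 infected
Step 1: +3 new -> 4 infected
Step 2: +5 new -> 9 infected
Step 3: +6 new -> 15 infected
Step 4: +5 new -> 20 infected
Step 5: +5 new -> 25 infected
Step 6: +4 new -> 29 infected
Step 7: +2 new -> 31 infected
Step 8: +1 new -> 32 infected
Step 9: +2 new -> 34 infected
Step 10: +1 new -> 35 infected
Step 11: +0 new -> 35 infected

Answer: 11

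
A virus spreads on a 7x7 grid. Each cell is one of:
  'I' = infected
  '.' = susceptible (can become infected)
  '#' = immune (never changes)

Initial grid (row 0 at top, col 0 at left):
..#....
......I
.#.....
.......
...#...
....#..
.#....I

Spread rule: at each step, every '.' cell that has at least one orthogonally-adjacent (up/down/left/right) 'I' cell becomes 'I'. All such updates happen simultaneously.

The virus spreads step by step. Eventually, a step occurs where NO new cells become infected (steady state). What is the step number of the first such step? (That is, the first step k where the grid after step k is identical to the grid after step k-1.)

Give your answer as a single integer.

Step 0 (initial): 2 infected
Step 1: +5 new -> 7 infected
Step 2: +7 new -> 14 infected
Step 3: +6 new -> 20 infected
Step 4: +7 new -> 27 infected
Step 5: +4 new -> 31 infected
Step 6: +5 new -> 36 infected
Step 7: +5 new -> 41 infected
Step 8: +3 new -> 44 infected
Step 9: +0 new -> 44 infected

Answer: 9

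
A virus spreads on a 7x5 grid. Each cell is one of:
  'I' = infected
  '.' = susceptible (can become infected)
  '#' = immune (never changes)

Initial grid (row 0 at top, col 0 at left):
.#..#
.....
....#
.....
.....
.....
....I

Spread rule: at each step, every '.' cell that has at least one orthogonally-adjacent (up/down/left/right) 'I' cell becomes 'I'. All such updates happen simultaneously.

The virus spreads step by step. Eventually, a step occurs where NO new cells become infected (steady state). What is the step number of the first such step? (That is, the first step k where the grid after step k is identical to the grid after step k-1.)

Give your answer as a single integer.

Answer: 11

Derivation:
Step 0 (initial): 1 infected
Step 1: +2 new -> 3 infected
Step 2: +3 new -> 6 infected
Step 3: +4 new -> 10 infected
Step 4: +4 new -> 14 infected
Step 5: +4 new -> 18 infected
Step 6: +4 new -> 22 infected
Step 7: +5 new -> 27 infected
Step 8: +3 new -> 30 infected
Step 9: +1 new -> 31 infected
Step 10: +1 new -> 32 infected
Step 11: +0 new -> 32 infected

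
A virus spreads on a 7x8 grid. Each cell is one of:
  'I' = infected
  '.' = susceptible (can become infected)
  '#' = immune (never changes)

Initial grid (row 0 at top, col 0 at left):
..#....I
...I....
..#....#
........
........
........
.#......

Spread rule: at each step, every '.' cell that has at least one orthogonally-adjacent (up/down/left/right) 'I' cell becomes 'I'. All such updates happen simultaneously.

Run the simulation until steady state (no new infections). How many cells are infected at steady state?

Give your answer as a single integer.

Step 0 (initial): 2 infected
Step 1: +6 new -> 8 infected
Step 2: +7 new -> 15 infected
Step 3: +8 new -> 23 infected
Step 4: +8 new -> 31 infected
Step 5: +8 new -> 39 infected
Step 6: +7 new -> 46 infected
Step 7: +4 new -> 50 infected
Step 8: +2 new -> 52 infected
Step 9: +0 new -> 52 infected

Answer: 52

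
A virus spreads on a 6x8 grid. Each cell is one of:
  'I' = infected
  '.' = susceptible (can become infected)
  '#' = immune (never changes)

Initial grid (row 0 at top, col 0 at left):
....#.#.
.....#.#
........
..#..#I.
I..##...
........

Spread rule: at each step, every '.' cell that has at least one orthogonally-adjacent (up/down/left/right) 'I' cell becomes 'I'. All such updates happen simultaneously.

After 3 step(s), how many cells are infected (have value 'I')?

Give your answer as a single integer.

Answer: 24

Derivation:
Step 0 (initial): 2 infected
Step 1: +6 new -> 8 infected
Step 2: +10 new -> 18 infected
Step 3: +6 new -> 24 infected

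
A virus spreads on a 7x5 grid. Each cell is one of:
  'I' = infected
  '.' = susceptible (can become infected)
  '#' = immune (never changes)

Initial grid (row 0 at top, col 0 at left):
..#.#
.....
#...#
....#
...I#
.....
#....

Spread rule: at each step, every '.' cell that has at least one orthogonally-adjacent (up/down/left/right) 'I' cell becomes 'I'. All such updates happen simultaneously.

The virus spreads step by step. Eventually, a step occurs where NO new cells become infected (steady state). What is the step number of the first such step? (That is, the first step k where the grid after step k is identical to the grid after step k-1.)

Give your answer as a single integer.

Step 0 (initial): 1 infected
Step 1: +3 new -> 4 infected
Step 2: +6 new -> 10 infected
Step 3: +7 new -> 17 infected
Step 4: +7 new -> 24 infected
Step 5: +1 new -> 25 infected
Step 6: +2 new -> 27 infected
Step 7: +1 new -> 28 infected
Step 8: +0 new -> 28 infected

Answer: 8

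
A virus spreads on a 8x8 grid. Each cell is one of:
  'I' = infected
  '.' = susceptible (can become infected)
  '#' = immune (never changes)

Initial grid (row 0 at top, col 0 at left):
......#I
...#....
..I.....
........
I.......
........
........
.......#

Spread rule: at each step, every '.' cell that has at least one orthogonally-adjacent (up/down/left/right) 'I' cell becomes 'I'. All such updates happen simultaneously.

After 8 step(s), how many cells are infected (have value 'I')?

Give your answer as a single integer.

Answer: 61

Derivation:
Step 0 (initial): 3 infected
Step 1: +8 new -> 11 infected
Step 2: +11 new -> 22 infected
Step 3: +13 new -> 35 infected
Step 4: +10 new -> 45 infected
Step 5: +6 new -> 51 infected
Step 6: +5 new -> 56 infected
Step 7: +3 new -> 59 infected
Step 8: +2 new -> 61 infected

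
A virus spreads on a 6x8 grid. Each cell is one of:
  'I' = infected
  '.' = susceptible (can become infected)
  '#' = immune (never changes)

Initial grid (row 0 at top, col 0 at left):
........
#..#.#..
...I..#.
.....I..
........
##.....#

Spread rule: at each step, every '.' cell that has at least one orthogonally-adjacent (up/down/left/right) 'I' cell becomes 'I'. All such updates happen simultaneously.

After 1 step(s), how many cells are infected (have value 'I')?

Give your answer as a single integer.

Answer: 9

Derivation:
Step 0 (initial): 2 infected
Step 1: +7 new -> 9 infected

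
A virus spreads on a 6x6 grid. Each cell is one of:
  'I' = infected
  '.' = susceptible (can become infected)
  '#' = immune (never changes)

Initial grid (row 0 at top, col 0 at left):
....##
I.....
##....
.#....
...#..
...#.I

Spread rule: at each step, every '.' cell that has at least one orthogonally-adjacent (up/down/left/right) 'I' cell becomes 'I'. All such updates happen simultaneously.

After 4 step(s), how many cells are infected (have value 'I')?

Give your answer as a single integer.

Answer: 22

Derivation:
Step 0 (initial): 2 infected
Step 1: +4 new -> 6 infected
Step 2: +4 new -> 10 infected
Step 3: +5 new -> 15 infected
Step 4: +7 new -> 22 infected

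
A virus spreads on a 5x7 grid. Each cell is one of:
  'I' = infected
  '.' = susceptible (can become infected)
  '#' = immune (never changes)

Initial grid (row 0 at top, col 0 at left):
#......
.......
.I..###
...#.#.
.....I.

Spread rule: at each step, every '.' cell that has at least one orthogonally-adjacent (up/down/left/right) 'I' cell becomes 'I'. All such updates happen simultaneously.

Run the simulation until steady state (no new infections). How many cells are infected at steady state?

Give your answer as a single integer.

Step 0 (initial): 2 infected
Step 1: +6 new -> 8 infected
Step 2: +10 new -> 18 infected
Step 3: +4 new -> 22 infected
Step 4: +2 new -> 24 infected
Step 5: +2 new -> 26 infected
Step 6: +2 new -> 28 infected
Step 7: +1 new -> 29 infected
Step 8: +0 new -> 29 infected

Answer: 29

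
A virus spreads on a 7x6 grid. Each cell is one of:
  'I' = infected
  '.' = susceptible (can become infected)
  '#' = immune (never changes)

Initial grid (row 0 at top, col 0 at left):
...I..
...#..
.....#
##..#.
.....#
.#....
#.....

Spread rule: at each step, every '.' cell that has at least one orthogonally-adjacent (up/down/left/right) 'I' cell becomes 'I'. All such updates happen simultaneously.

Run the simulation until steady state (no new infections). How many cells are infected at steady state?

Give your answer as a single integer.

Answer: 33

Derivation:
Step 0 (initial): 1 infected
Step 1: +2 new -> 3 infected
Step 2: +4 new -> 7 infected
Step 3: +5 new -> 12 infected
Step 4: +4 new -> 16 infected
Step 5: +3 new -> 19 infected
Step 6: +3 new -> 22 infected
Step 7: +4 new -> 26 infected
Step 8: +4 new -> 30 infected
Step 9: +2 new -> 32 infected
Step 10: +1 new -> 33 infected
Step 11: +0 new -> 33 infected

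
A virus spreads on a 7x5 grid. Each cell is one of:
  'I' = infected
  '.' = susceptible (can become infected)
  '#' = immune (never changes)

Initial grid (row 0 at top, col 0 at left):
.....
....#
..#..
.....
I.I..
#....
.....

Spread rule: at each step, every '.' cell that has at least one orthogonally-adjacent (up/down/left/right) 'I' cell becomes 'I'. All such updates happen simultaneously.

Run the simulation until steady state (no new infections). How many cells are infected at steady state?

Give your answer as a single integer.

Answer: 32

Derivation:
Step 0 (initial): 2 infected
Step 1: +5 new -> 7 infected
Step 2: +7 new -> 14 infected
Step 3: +7 new -> 21 infected
Step 4: +6 new -> 27 infected
Step 5: +3 new -> 30 infected
Step 6: +2 new -> 32 infected
Step 7: +0 new -> 32 infected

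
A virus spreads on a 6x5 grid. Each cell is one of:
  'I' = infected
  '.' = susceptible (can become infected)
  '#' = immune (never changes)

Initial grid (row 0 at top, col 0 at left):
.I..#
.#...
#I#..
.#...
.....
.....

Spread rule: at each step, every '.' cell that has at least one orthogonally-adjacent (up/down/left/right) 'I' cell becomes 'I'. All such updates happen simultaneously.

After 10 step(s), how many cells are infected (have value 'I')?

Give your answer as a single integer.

Step 0 (initial): 2 infected
Step 1: +2 new -> 4 infected
Step 2: +3 new -> 7 infected
Step 3: +1 new -> 8 infected
Step 4: +2 new -> 10 infected
Step 5: +2 new -> 12 infected
Step 6: +3 new -> 15 infected
Step 7: +3 new -> 18 infected
Step 8: +3 new -> 21 infected
Step 9: +2 new -> 23 infected
Step 10: +2 new -> 25 infected

Answer: 25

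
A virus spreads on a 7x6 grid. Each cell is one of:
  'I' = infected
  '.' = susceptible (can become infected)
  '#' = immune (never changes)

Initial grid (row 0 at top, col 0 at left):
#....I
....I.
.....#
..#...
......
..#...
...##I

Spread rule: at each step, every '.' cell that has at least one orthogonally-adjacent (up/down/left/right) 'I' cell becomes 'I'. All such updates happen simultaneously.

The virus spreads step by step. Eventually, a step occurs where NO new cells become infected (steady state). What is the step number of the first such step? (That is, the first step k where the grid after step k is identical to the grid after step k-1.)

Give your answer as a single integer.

Step 0 (initial): 3 infected
Step 1: +5 new -> 8 infected
Step 2: +6 new -> 14 infected
Step 3: +7 new -> 21 infected
Step 4: +4 new -> 25 infected
Step 5: +3 new -> 28 infected
Step 6: +2 new -> 30 infected
Step 7: +2 new -> 32 infected
Step 8: +2 new -> 34 infected
Step 9: +2 new -> 36 infected
Step 10: +0 new -> 36 infected

Answer: 10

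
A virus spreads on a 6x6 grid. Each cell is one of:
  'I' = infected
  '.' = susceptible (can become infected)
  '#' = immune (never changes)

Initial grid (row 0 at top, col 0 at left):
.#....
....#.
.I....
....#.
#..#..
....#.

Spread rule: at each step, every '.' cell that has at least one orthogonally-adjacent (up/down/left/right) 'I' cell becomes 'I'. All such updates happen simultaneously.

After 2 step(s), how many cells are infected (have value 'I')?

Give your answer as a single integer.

Answer: 11

Derivation:
Step 0 (initial): 1 infected
Step 1: +4 new -> 5 infected
Step 2: +6 new -> 11 infected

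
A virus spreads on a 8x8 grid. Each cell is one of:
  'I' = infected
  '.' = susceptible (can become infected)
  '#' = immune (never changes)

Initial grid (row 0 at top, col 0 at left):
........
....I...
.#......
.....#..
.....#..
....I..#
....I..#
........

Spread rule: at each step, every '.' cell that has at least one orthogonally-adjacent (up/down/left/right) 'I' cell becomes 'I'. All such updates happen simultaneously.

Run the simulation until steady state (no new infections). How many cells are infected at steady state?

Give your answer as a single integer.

Answer: 59

Derivation:
Step 0 (initial): 3 infected
Step 1: +10 new -> 13 infected
Step 2: +14 new -> 27 infected
Step 3: +13 new -> 40 infected
Step 4: +12 new -> 52 infected
Step 5: +6 new -> 58 infected
Step 6: +1 new -> 59 infected
Step 7: +0 new -> 59 infected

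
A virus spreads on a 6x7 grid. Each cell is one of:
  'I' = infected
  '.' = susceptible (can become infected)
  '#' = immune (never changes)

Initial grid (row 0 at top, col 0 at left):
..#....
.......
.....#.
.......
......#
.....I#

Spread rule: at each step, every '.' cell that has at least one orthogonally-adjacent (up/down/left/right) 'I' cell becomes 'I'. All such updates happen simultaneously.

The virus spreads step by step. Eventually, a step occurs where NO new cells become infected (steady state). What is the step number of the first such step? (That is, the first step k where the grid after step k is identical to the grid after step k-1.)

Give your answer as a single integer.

Step 0 (initial): 1 infected
Step 1: +2 new -> 3 infected
Step 2: +3 new -> 6 infected
Step 3: +4 new -> 10 infected
Step 4: +5 new -> 15 infected
Step 5: +6 new -> 21 infected
Step 6: +7 new -> 28 infected
Step 7: +5 new -> 33 infected
Step 8: +2 new -> 35 infected
Step 9: +2 new -> 37 infected
Step 10: +1 new -> 38 infected
Step 11: +0 new -> 38 infected

Answer: 11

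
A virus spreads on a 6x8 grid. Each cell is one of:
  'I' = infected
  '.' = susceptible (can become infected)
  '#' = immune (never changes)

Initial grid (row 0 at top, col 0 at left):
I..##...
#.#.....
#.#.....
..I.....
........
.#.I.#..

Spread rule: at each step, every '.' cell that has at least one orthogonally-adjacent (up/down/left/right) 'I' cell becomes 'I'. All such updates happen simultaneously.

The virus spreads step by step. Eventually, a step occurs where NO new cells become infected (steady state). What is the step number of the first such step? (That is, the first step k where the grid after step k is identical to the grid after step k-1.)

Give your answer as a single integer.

Answer: 9

Derivation:
Step 0 (initial): 3 infected
Step 1: +7 new -> 10 infected
Step 2: +8 new -> 18 infected
Step 3: +5 new -> 23 infected
Step 4: +5 new -> 28 infected
Step 5: +5 new -> 33 infected
Step 6: +4 new -> 37 infected
Step 7: +2 new -> 39 infected
Step 8: +1 new -> 40 infected
Step 9: +0 new -> 40 infected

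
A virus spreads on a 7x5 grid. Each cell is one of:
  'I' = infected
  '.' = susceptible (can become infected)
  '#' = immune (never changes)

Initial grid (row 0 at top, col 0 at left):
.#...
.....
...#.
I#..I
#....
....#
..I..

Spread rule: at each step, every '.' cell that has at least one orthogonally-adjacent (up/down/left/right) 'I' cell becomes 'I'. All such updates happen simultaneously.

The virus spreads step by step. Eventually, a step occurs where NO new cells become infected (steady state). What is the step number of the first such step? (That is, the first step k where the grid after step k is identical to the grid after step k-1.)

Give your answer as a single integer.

Answer: 6

Derivation:
Step 0 (initial): 3 infected
Step 1: +7 new -> 10 infected
Step 2: +10 new -> 20 infected
Step 3: +7 new -> 27 infected
Step 4: +2 new -> 29 infected
Step 5: +1 new -> 30 infected
Step 6: +0 new -> 30 infected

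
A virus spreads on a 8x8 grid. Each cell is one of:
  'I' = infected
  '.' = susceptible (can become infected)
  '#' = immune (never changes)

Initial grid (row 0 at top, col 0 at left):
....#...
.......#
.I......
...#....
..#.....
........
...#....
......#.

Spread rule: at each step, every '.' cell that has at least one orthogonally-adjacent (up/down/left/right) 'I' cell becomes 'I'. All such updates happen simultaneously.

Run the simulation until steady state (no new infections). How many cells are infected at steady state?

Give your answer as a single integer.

Answer: 58

Derivation:
Step 0 (initial): 1 infected
Step 1: +4 new -> 5 infected
Step 2: +7 new -> 12 infected
Step 3: +6 new -> 18 infected
Step 4: +7 new -> 25 infected
Step 5: +8 new -> 33 infected
Step 6: +9 new -> 42 infected
Step 7: +6 new -> 48 infected
Step 8: +5 new -> 53 infected
Step 9: +3 new -> 56 infected
Step 10: +1 new -> 57 infected
Step 11: +1 new -> 58 infected
Step 12: +0 new -> 58 infected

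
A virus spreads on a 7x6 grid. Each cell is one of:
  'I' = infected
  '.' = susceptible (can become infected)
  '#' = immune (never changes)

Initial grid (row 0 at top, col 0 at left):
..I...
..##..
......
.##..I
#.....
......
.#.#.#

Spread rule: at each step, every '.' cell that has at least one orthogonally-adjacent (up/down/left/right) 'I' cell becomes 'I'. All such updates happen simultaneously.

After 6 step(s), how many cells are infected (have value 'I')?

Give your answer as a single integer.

Answer: 32

Derivation:
Step 0 (initial): 2 infected
Step 1: +5 new -> 7 infected
Step 2: +8 new -> 15 infected
Step 3: +7 new -> 22 infected
Step 4: +5 new -> 27 infected
Step 5: +3 new -> 30 infected
Step 6: +2 new -> 32 infected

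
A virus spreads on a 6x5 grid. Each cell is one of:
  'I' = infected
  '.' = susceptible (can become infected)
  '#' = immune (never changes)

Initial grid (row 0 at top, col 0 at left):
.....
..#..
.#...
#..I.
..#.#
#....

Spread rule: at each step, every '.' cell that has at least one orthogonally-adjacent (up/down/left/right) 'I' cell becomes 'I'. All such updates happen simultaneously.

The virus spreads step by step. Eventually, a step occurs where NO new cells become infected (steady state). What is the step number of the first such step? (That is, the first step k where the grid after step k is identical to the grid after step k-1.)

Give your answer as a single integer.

Answer: 9

Derivation:
Step 0 (initial): 1 infected
Step 1: +4 new -> 5 infected
Step 2: +5 new -> 10 infected
Step 3: +5 new -> 15 infected
Step 4: +4 new -> 19 infected
Step 5: +1 new -> 20 infected
Step 6: +2 new -> 22 infected
Step 7: +1 new -> 23 infected
Step 8: +1 new -> 24 infected
Step 9: +0 new -> 24 infected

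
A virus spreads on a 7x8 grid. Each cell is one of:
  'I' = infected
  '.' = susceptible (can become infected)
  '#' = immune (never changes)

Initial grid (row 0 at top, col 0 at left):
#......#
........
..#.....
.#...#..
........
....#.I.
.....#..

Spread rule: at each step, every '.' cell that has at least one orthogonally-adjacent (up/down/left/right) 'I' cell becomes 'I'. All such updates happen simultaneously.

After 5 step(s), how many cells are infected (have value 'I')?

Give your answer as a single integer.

Answer: 24

Derivation:
Step 0 (initial): 1 infected
Step 1: +4 new -> 5 infected
Step 2: +4 new -> 9 infected
Step 3: +3 new -> 12 infected
Step 4: +5 new -> 17 infected
Step 5: +7 new -> 24 infected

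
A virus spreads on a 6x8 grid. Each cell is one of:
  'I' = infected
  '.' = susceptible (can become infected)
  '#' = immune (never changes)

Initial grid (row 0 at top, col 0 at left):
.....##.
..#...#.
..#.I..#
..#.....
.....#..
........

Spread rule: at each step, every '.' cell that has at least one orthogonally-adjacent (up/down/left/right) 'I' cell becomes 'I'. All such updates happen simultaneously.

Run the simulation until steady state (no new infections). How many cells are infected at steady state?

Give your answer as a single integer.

Step 0 (initial): 1 infected
Step 1: +4 new -> 5 infected
Step 2: +7 new -> 12 infected
Step 3: +4 new -> 16 infected
Step 4: +6 new -> 22 infected
Step 5: +5 new -> 27 infected
Step 6: +6 new -> 33 infected
Step 7: +4 new -> 37 infected
Step 8: +1 new -> 38 infected
Step 9: +0 new -> 38 infected

Answer: 38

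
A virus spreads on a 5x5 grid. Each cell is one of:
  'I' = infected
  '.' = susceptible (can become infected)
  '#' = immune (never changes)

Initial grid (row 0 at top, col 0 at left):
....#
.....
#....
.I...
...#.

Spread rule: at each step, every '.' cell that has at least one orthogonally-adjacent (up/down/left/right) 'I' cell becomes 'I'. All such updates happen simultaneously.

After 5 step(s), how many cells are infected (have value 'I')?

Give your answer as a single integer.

Step 0 (initial): 1 infected
Step 1: +4 new -> 5 infected
Step 2: +5 new -> 10 infected
Step 3: +5 new -> 15 infected
Step 4: +5 new -> 20 infected
Step 5: +2 new -> 22 infected

Answer: 22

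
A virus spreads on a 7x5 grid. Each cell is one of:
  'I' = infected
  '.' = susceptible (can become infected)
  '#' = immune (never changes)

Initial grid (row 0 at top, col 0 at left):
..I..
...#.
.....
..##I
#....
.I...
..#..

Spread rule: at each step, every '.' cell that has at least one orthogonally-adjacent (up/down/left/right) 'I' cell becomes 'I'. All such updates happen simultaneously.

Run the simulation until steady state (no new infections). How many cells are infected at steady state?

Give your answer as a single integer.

Answer: 30

Derivation:
Step 0 (initial): 3 infected
Step 1: +9 new -> 12 infected
Step 2: +12 new -> 24 infected
Step 3: +5 new -> 29 infected
Step 4: +1 new -> 30 infected
Step 5: +0 new -> 30 infected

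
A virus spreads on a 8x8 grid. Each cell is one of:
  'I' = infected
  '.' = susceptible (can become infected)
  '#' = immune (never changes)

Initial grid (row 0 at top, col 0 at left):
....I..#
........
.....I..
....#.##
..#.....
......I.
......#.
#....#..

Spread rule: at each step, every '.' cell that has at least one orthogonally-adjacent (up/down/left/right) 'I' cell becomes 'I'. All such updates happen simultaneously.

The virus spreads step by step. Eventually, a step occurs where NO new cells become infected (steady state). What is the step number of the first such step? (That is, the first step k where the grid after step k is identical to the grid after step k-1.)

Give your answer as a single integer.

Answer: 8

Derivation:
Step 0 (initial): 3 infected
Step 1: +10 new -> 13 infected
Step 2: +11 new -> 24 infected
Step 3: +9 new -> 33 infected
Step 4: +9 new -> 42 infected
Step 5: +6 new -> 48 infected
Step 6: +5 new -> 53 infected
Step 7: +3 new -> 56 infected
Step 8: +0 new -> 56 infected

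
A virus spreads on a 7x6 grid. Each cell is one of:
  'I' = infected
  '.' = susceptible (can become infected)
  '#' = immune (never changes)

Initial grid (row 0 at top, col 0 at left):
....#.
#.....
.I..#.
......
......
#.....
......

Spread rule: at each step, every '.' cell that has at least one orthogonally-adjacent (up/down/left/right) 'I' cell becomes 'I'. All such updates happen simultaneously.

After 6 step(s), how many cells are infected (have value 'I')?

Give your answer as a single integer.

Step 0 (initial): 1 infected
Step 1: +4 new -> 5 infected
Step 2: +6 new -> 11 infected
Step 3: +7 new -> 18 infected
Step 4: +6 new -> 24 infected
Step 5: +6 new -> 30 infected
Step 6: +5 new -> 35 infected

Answer: 35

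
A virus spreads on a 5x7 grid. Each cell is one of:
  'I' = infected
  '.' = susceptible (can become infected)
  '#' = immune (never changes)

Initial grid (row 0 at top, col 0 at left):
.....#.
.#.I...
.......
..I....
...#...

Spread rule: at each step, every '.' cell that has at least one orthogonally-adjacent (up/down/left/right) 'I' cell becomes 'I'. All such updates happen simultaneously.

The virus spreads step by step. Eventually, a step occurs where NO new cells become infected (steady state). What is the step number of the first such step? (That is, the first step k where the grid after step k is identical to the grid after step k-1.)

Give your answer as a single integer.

Step 0 (initial): 2 infected
Step 1: +8 new -> 10 infected
Step 2: +8 new -> 18 infected
Step 3: +7 new -> 25 infected
Step 4: +6 new -> 31 infected
Step 5: +1 new -> 32 infected
Step 6: +0 new -> 32 infected

Answer: 6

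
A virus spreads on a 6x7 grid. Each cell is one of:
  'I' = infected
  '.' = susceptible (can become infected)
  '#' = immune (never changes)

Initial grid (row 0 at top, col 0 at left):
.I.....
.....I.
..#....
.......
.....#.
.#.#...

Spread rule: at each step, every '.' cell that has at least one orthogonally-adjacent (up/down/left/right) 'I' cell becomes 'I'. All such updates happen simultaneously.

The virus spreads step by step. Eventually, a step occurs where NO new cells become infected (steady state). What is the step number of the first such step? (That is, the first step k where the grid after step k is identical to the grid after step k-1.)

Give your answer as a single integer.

Answer: 7

Derivation:
Step 0 (initial): 2 infected
Step 1: +7 new -> 9 infected
Step 2: +10 new -> 19 infected
Step 3: +5 new -> 24 infected
Step 4: +6 new -> 30 infected
Step 5: +5 new -> 35 infected
Step 6: +3 new -> 38 infected
Step 7: +0 new -> 38 infected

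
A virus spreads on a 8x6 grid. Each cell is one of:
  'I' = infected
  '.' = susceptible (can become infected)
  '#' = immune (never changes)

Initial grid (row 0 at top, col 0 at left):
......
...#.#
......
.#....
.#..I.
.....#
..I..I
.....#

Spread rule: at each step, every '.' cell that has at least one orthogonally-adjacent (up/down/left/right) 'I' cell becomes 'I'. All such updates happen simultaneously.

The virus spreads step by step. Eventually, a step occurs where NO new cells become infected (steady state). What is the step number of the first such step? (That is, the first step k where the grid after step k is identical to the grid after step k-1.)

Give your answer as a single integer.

Answer: 9

Derivation:
Step 0 (initial): 3 infected
Step 1: +9 new -> 12 infected
Step 2: +10 new -> 22 infected
Step 3: +6 new -> 28 infected
Step 4: +3 new -> 31 infected
Step 5: +5 new -> 36 infected
Step 6: +3 new -> 39 infected
Step 7: +2 new -> 41 infected
Step 8: +1 new -> 42 infected
Step 9: +0 new -> 42 infected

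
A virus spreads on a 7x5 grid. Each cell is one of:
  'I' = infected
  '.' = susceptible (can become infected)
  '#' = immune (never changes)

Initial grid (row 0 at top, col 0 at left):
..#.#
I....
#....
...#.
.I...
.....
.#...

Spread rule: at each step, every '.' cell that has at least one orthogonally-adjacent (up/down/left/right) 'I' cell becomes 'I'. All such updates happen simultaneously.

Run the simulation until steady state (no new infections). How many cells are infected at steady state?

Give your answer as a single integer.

Answer: 30

Derivation:
Step 0 (initial): 2 infected
Step 1: +6 new -> 8 infected
Step 2: +8 new -> 16 infected
Step 3: +6 new -> 22 infected
Step 4: +6 new -> 28 infected
Step 5: +2 new -> 30 infected
Step 6: +0 new -> 30 infected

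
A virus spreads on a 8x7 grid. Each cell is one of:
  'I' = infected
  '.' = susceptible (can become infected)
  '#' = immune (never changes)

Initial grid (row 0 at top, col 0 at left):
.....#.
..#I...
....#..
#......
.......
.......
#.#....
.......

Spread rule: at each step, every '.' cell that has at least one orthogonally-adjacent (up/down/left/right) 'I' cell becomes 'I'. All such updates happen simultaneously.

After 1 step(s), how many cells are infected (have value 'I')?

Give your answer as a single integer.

Answer: 4

Derivation:
Step 0 (initial): 1 infected
Step 1: +3 new -> 4 infected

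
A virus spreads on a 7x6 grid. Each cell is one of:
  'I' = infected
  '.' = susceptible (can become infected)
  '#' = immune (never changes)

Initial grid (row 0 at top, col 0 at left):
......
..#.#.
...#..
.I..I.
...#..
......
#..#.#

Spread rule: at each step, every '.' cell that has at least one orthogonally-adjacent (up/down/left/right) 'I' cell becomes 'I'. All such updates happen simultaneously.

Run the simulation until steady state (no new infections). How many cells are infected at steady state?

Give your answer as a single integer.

Answer: 35

Derivation:
Step 0 (initial): 2 infected
Step 1: +8 new -> 10 infected
Step 2: +9 new -> 19 infected
Step 3: +9 new -> 28 infected
Step 4: +4 new -> 32 infected
Step 5: +2 new -> 34 infected
Step 6: +1 new -> 35 infected
Step 7: +0 new -> 35 infected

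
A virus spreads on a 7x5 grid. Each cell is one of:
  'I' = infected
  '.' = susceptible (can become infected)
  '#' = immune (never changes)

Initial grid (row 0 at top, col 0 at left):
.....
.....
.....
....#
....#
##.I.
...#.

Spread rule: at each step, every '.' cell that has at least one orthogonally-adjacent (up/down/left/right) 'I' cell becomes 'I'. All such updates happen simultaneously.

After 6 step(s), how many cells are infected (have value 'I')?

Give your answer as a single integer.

Step 0 (initial): 1 infected
Step 1: +3 new -> 4 infected
Step 2: +4 new -> 8 infected
Step 3: +4 new -> 12 infected
Step 4: +6 new -> 18 infected
Step 5: +5 new -> 23 infected
Step 6: +4 new -> 27 infected

Answer: 27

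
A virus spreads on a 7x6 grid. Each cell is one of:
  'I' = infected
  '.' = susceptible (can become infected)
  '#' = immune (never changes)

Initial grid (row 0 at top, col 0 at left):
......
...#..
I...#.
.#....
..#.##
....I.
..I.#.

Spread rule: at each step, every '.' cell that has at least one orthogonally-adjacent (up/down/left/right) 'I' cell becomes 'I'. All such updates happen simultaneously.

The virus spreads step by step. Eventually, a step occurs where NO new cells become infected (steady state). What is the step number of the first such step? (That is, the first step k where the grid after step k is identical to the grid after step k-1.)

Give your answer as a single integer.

Step 0 (initial): 3 infected
Step 1: +8 new -> 11 infected
Step 2: +8 new -> 19 infected
Step 3: +7 new -> 26 infected
Step 4: +2 new -> 28 infected
Step 5: +2 new -> 30 infected
Step 6: +2 new -> 32 infected
Step 7: +3 new -> 35 infected
Step 8: +0 new -> 35 infected

Answer: 8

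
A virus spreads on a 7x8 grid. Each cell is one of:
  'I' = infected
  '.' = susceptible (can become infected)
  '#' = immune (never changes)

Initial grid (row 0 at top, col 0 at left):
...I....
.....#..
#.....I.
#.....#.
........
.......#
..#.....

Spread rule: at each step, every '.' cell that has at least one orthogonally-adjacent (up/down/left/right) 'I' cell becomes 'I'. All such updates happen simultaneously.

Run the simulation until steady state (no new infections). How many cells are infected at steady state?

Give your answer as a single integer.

Answer: 50

Derivation:
Step 0 (initial): 2 infected
Step 1: +6 new -> 8 infected
Step 2: +10 new -> 18 infected
Step 3: +8 new -> 26 infected
Step 4: +7 new -> 33 infected
Step 5: +6 new -> 39 infected
Step 6: +5 new -> 44 infected
Step 7: +3 new -> 47 infected
Step 8: +2 new -> 49 infected
Step 9: +1 new -> 50 infected
Step 10: +0 new -> 50 infected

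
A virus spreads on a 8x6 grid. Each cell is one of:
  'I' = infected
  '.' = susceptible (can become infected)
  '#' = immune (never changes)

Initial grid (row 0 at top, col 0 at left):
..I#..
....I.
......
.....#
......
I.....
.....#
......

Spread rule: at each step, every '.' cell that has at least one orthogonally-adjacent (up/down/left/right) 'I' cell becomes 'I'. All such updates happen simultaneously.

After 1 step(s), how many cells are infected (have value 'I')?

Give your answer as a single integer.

Step 0 (initial): 3 infected
Step 1: +9 new -> 12 infected

Answer: 12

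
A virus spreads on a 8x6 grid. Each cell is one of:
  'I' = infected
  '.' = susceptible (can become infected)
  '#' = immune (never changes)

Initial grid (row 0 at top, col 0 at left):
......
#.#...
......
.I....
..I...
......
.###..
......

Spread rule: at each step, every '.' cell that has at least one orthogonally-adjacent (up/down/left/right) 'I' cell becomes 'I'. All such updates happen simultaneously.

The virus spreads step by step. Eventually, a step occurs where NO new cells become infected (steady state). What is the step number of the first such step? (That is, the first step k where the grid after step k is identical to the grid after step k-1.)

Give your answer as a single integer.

Answer: 8

Derivation:
Step 0 (initial): 2 infected
Step 1: +6 new -> 8 infected
Step 2: +8 new -> 16 infected
Step 3: +6 new -> 22 infected
Step 4: +8 new -> 30 infected
Step 5: +6 new -> 36 infected
Step 6: +5 new -> 41 infected
Step 7: +2 new -> 43 infected
Step 8: +0 new -> 43 infected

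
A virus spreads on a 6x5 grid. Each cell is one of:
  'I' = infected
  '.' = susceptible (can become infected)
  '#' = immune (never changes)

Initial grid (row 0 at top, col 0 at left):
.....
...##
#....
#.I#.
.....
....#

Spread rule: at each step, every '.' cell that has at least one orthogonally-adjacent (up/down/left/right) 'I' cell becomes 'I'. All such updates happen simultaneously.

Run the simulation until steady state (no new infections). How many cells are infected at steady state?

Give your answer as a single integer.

Answer: 24

Derivation:
Step 0 (initial): 1 infected
Step 1: +3 new -> 4 infected
Step 2: +6 new -> 10 infected
Step 3: +7 new -> 17 infected
Step 4: +5 new -> 22 infected
Step 5: +2 new -> 24 infected
Step 6: +0 new -> 24 infected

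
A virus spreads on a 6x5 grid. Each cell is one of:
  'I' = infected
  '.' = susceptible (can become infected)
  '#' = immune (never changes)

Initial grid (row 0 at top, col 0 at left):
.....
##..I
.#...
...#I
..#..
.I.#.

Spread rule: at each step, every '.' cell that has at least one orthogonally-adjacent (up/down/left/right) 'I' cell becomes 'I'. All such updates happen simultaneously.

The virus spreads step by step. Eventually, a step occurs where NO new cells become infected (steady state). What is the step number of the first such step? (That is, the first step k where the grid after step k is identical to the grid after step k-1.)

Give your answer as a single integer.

Answer: 6

Derivation:
Step 0 (initial): 3 infected
Step 1: +7 new -> 10 infected
Step 2: +7 new -> 17 infected
Step 3: +4 new -> 21 infected
Step 4: +2 new -> 23 infected
Step 5: +1 new -> 24 infected
Step 6: +0 new -> 24 infected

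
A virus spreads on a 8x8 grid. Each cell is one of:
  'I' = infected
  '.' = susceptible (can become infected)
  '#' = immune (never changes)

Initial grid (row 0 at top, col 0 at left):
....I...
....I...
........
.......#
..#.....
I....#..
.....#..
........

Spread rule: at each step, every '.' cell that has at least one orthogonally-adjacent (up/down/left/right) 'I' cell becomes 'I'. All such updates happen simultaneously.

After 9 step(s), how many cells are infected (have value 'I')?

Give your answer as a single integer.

Step 0 (initial): 3 infected
Step 1: +8 new -> 11 infected
Step 2: +12 new -> 23 infected
Step 3: +14 new -> 37 infected
Step 4: +11 new -> 48 infected
Step 5: +3 new -> 51 infected
Step 6: +3 new -> 54 infected
Step 7: +3 new -> 57 infected
Step 8: +2 new -> 59 infected
Step 9: +1 new -> 60 infected

Answer: 60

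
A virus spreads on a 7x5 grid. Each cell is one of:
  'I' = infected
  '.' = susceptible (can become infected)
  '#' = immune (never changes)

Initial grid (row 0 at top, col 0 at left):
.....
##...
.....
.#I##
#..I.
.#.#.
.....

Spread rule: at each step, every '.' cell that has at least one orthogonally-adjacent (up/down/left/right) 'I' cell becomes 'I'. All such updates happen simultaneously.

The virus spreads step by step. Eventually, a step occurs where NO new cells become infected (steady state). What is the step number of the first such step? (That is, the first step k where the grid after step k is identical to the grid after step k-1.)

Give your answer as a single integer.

Answer: 7

Derivation:
Step 0 (initial): 2 infected
Step 1: +3 new -> 5 infected
Step 2: +6 new -> 11 infected
Step 3: +6 new -> 17 infected
Step 4: +6 new -> 23 infected
Step 5: +3 new -> 26 infected
Step 6: +1 new -> 27 infected
Step 7: +0 new -> 27 infected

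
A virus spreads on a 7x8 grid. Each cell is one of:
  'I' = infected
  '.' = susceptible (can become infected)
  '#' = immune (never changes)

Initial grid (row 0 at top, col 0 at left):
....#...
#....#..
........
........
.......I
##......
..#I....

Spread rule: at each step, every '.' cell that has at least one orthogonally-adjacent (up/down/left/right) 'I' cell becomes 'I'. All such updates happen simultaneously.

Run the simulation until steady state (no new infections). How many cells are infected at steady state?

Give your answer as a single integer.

Step 0 (initial): 2 infected
Step 1: +5 new -> 7 infected
Step 2: +9 new -> 16 infected
Step 3: +8 new -> 24 infected
Step 4: +7 new -> 31 infected
Step 5: +6 new -> 37 infected
Step 6: +6 new -> 43 infected
Step 7: +3 new -> 46 infected
Step 8: +1 new -> 47 infected
Step 9: +1 new -> 48 infected
Step 10: +0 new -> 48 infected

Answer: 48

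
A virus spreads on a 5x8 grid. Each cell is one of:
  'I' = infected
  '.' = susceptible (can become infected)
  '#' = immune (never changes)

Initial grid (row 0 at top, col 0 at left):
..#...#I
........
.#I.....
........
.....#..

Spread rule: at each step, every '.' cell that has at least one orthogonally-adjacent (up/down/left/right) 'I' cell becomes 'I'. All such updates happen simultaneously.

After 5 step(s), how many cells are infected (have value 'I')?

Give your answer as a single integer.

Step 0 (initial): 2 infected
Step 1: +4 new -> 6 infected
Step 2: +8 new -> 14 infected
Step 3: +12 new -> 26 infected
Step 4: +9 new -> 35 infected
Step 5: +1 new -> 36 infected

Answer: 36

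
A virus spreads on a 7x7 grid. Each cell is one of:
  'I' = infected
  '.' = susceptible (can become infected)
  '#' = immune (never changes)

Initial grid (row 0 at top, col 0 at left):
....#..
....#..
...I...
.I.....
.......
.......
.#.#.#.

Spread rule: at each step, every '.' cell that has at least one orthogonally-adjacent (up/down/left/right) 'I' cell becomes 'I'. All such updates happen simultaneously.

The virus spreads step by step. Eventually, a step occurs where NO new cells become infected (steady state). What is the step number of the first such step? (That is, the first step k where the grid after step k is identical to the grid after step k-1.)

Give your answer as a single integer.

Step 0 (initial): 2 infected
Step 1: +8 new -> 10 infected
Step 2: +10 new -> 20 infected
Step 3: +10 new -> 30 infected
Step 4: +8 new -> 38 infected
Step 5: +4 new -> 42 infected
Step 6: +1 new -> 43 infected
Step 7: +1 new -> 44 infected
Step 8: +0 new -> 44 infected

Answer: 8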